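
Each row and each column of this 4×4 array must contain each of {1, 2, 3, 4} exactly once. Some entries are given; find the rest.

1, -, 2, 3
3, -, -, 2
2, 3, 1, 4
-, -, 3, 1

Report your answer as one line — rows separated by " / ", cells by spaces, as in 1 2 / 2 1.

1 4 2 3 / 3 1 4 2 / 2 3 1 4 / 4 2 3 1

(r1,c2) = 4
(r2,c2) = 1
(r2,c3) = 4
(r4,c1) = 4
(r4,c2) = 2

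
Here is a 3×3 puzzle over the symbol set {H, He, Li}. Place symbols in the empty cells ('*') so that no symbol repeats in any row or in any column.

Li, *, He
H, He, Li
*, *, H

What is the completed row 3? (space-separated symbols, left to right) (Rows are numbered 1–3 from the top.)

He Li H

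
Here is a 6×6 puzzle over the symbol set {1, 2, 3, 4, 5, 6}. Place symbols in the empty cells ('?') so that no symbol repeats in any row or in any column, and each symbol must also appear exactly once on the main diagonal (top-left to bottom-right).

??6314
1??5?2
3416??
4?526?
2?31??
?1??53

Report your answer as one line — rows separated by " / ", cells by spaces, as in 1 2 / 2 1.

5 2 6 3 1 4 / 1 6 4 5 3 2 / 3 4 1 6 2 5 / 4 3 5 2 6 1 / 2 5 3 1 4 6 / 6 1 2 4 5 3

(r1,c1): row 1 has {1,3,4,6}; column 1 has {1,2,3,4}; the diagonal has {1,2,3}, so it must be 5.
(r1,c2): row 1 has {1,3,4,5,6}; column 2 has {1,4}, so it must be 2.
(r2,c2): row 2 has {1,2,5}; column 2 has {1,2,4}; the diagonal has {1,2,3,5}, so it must be 6.
(r2,c3): row 2 has {1,2,5,6}; column 3 has {1,3,5,6}, so it must be 4.
(r2,c5): row 2 has {1,2,4,5,6}; column 5 has {1,5,6}, so it must be 3.
(r3,c5): row 3 has {1,3,4,6}; column 5 has {1,3,5,6}, so it must be 2.
(r3,c6): row 3 has {1,2,3,4,6}; column 6 has {2,3,4}, so it must be 5.
(r4,c2): row 4 has {2,4,5,6}; column 2 has {1,2,4,6}, so it must be 3.
(r4,c6): row 4 has {2,3,4,5,6}; column 6 has {2,3,4,5}, so it must be 1.
(r5,c2): row 5 has {1,2,3}; column 2 has {1,2,3,4,6}, so it must be 5.
(r5,c5): row 5 has {1,2,3,5}; column 5 has {1,2,3,5,6}; the diagonal has {1,2,3,5,6}, so it must be 4.
(r5,c6): row 5 has {1,2,3,4,5}; column 6 has {1,2,3,4,5}, so it must be 6.
(r6,c1): row 6 has {1,3,5}; column 1 has {1,2,3,4,5}, so it must be 6.
(r6,c3): row 6 has {1,3,5,6}; column 3 has {1,3,4,5,6}, so it must be 2.
(r6,c4): row 6 has {1,2,3,5,6}; column 4 has {1,2,3,5,6}, so it must be 4.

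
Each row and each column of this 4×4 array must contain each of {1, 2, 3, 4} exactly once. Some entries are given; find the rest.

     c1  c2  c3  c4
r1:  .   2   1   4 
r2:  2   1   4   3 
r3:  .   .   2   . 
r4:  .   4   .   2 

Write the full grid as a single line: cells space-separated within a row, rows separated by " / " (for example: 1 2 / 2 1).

At row 1, column 1: row 1 has {1,2,4}; column 1 has {2}; that leaves 3.
At row 3, column 2: row 3 has {2}; column 2 has {1,2,4}; that leaves 3.
At row 3, column 4: row 3 has {2,3}; column 4 has {2,3,4}; that leaves 1.
At row 4, column 1: row 4 has {2,4}; column 1 has {2,3}; that leaves 1.
At row 4, column 3: row 4 has {1,2,4}; column 3 has {1,2,4}; that leaves 3.
At row 3, column 1: row 3 has {1,2,3}; column 1 has {1,2,3}; that leaves 4.

3 2 1 4 / 2 1 4 3 / 4 3 2 1 / 1 4 3 2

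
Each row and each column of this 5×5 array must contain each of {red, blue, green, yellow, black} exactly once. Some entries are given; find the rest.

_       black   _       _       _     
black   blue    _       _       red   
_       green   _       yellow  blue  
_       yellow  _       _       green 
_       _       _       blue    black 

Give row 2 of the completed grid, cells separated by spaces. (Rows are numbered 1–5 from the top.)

black blue yellow green red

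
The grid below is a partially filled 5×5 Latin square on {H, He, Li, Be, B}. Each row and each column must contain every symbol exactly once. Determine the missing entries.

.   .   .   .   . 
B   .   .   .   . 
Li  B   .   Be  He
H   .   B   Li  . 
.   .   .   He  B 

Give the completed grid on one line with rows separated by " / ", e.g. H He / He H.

(r2,c4): row 2 has {B}; column 4 has {He,Li,Be}, so it must be H.
(r3,c3): row 3 has {He,Li,Be,B}; column 3 has {B}, so it must be H.
(r4,c5): row 4 has {H,Li,B}; column 5 has {He,B}, so it must be Be.
(r5,c1): row 5 has {He,B}; column 1 has {H,Li,B}, so it must be Be.
(r5,c3): row 5 has {He,Be,B}; column 3 has {H,B}, so it must be Li.
(r1,c1): row 1 is empty so far; column 1 has {H,Li,Be,B}, so it must be He.
(r1,c3): row 1 has {He}; column 3 has {H,Li,B}, so it must be Be.
(r1,c4): row 1 has {He,Be}; column 4 has {H,He,Li,Be}, so it must be B.
(r2,c3): row 2 has {H,B}; column 3 has {H,Li,Be,B}, so it must be He.
(r2,c5): row 2 has {H,He,B}; column 5 has {He,Be,B}, so it must be Li.
(r4,c2): row 4 has {H,Li,Be,B}; column 2 has {B}, so it must be He.
(r5,c2): row 5 has {He,Li,Be,B}; column 2 has {He,B}, so it must be H.
(r1,c2): row 1 has {He,Be,B}; column 2 has {H,He,B}, so it must be Li.
(r1,c5): row 1 has {He,Li,Be,B}; column 5 has {He,Li,Be,B}, so it must be H.
(r2,c2): row 2 has {H,He,Li,B}; column 2 has {H,He,Li,B}, so it must be Be.

He Li Be B H / B Be He H Li / Li B H Be He / H He B Li Be / Be H Li He B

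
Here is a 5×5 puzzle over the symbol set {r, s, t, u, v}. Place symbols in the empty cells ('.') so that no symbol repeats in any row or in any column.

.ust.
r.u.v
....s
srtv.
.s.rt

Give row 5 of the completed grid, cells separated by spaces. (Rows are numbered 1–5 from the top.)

u s v r t

(r1,c1) = v
(r1,c5) = r
(r2,c2) = t
(r2,c4) = s
(r3,c2) = v
(r3,c3) = r
(r3,c4) = u
(r4,c5) = u
(r5,c1) = u
(r5,c3) = v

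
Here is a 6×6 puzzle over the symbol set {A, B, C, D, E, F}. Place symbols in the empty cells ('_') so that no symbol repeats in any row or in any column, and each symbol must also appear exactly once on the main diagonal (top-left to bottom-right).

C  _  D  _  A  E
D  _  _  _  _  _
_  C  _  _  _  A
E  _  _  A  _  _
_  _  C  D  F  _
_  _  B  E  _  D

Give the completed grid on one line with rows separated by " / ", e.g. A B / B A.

C F D B A E / D B A C E F / B C E F D A / E D F A B C / A E C D F B / F A B E C D

(r3,c3) = E
(r4,c3) = F
(r5,c6) = B
(r6,c5) = C
(r2,c2) = B
(r2,c3) = A
(r2,c5) = E
(r4,c2) = D
(r4,c5) = B
(r4,c6) = C
(r5,c1) = A
(r5,c2) = E
(r6,c1) = F
(r6,c2) = A
(r1,c2) = F
(r1,c4) = B
(r2,c6) = F
(r3,c1) = B
(r3,c4) = F
(r3,c5) = D
(r2,c4) = C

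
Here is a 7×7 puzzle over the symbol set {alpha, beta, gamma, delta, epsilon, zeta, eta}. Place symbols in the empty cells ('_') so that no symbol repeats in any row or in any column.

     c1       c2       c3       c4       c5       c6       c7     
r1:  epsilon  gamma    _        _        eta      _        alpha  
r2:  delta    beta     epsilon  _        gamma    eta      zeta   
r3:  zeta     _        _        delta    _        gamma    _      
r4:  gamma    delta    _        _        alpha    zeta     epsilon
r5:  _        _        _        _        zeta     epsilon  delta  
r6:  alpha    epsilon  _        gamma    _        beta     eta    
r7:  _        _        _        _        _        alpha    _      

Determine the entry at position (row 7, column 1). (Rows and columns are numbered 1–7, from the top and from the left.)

eta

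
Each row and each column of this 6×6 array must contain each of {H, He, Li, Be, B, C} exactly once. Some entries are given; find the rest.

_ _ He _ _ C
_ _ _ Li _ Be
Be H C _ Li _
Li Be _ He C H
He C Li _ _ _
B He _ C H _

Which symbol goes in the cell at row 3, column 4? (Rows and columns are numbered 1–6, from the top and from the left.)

B

(r1,c1) = H
(r2,c1) = C
(r2,c2) = B
(r2,c3) = H
(r2,c5) = He
(r3,c4) = B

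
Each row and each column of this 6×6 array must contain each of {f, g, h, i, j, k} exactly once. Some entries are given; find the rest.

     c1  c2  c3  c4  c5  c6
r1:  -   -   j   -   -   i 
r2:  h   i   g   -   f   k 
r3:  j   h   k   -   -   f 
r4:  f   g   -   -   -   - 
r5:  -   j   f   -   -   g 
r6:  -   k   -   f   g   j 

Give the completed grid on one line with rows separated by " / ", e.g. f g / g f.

g f j h k i / h i g j f k / j h k g i f / f g i k j h / k j f i h g / i k h f g j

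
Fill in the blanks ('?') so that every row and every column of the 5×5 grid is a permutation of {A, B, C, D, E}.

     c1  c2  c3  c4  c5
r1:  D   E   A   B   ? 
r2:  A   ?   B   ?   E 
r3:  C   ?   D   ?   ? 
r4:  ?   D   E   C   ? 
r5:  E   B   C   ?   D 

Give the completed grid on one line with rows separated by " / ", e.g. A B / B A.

D E A B C / A C B D E / C A D E B / B D E C A / E B C A D

At row 1, column 5: row 1 has {A,B,D,E}; column 5 has {D,E}; that leaves C.
At row 2, column 2: row 2 has {A,B,E}; column 2 has {B,D,E}; that leaves C.
At row 2, column 4: row 2 has {A,B,C,E}; column 4 has {B,C}; that leaves D.
At row 3, column 2: row 3 has {C,D}; column 2 has {B,C,D,E}; that leaves A.
At row 3, column 4: row 3 has {A,C,D}; column 4 has {B,C,D}; that leaves E.
At row 3, column 5: row 3 has {A,C,D,E}; column 5 has {C,D,E}; that leaves B.
At row 4, column 1: row 4 has {C,D,E}; column 1 has {A,C,D,E}; that leaves B.
At row 4, column 5: row 4 has {B,C,D,E}; column 5 has {B,C,D,E}; that leaves A.
At row 5, column 4: row 5 has {B,C,D,E}; column 4 has {B,C,D,E}; that leaves A.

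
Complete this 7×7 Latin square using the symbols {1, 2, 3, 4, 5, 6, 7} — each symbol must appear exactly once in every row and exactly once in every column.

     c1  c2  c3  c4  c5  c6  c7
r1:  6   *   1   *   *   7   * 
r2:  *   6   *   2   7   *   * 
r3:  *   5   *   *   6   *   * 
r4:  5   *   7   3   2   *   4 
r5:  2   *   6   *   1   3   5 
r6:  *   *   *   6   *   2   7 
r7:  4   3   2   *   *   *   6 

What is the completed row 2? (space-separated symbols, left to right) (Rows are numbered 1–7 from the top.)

3 6 4 2 7 5 1

(r4,c2) = 1
(r4,c6) = 6
(r6,c2) = 4
(r7,c5) = 5
(r7,c6) = 1
(r1,c2) = 2
(r1,c7) = 3
(r2,c7) = 1
(r3,c6) = 4
(r3,c7) = 2
(r5,c2) = 7
(r5,c4) = 4
(r6,c5) = 3
(r7,c4) = 7
(r1,c4) = 5
(r1,c5) = 4
(r2,c1) = 3
(r2,c6) = 5
(r3,c3) = 3
(r3,c4) = 1
(r6,c1) = 1
(r6,c3) = 5
(r2,c3) = 4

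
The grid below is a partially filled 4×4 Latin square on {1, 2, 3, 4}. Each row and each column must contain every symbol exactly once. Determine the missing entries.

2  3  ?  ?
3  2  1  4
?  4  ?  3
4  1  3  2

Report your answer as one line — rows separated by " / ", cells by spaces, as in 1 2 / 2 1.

2 3 4 1 / 3 2 1 4 / 1 4 2 3 / 4 1 3 2

(r1,c3) = 4
(r1,c4) = 1
(r3,c1) = 1
(r3,c3) = 2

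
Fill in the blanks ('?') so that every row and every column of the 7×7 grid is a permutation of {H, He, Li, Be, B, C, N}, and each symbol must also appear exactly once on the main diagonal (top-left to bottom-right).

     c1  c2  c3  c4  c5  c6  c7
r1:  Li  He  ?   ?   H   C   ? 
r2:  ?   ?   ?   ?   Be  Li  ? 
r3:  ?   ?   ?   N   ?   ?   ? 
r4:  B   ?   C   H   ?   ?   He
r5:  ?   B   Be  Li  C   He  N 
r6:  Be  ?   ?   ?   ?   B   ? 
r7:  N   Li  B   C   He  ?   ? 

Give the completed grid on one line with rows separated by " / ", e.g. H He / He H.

Li He N Be H C B / He N H B Be Li C / C H He N B Be Li / B Be C H Li N He / H B Be Li C He N / Be C Li He N B H / N Li B C He H Be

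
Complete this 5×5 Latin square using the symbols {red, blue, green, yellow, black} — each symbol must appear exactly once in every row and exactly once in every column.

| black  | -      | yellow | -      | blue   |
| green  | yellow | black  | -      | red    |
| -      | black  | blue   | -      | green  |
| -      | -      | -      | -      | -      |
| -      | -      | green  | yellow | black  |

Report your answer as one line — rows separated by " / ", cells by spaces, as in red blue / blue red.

black red yellow green blue / green yellow black blue red / yellow black blue red green / blue green red black yellow / red blue green yellow black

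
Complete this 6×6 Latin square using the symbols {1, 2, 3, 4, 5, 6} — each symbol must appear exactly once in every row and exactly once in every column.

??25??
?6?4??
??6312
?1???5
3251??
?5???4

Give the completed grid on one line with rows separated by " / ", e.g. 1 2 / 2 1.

Cell (r3,c2): row 3 has {1,2,3,6}; column 2 has {1,2,5,6} → 4.
Cell (r5,c6): row 5 has {1,2,3,5}; column 6 has {2,4,5} → 6.
Cell (r1,c2): row 1 has {2,5}; column 2 has {1,2,4,5,6} → 3.
Cell (r1,c6): row 1 has {2,3,5}; column 6 has {2,4,5,6} → 1.
Cell (r2,c6): row 2 has {4,6}; column 6 has {1,2,4,5,6} → 3.
Cell (r3,c1): row 3 has {1,2,3,4,6}; column 1 has {3} → 5.
Cell (r5,c5): row 5 has {1,2,3,5,6}; column 5 has {1} → 4.
Cell (r1,c5): row 1 has {1,2,3,5}; column 5 has {1,4} → 6.
Cell (r2,c3): row 2 has {3,4,6}; column 3 has {2,5,6} → 1.
Cell (r6,c3): row 6 has {4,5}; column 3 has {1,2,5,6} → 3.
Cell (r6,c5): row 6 has {3,4,5}; column 5 has {1,4,6} → 2.
Cell (r1,c1): row 1 has {1,2,3,5,6}; column 1 has {3,5} → 4.
Cell (r2,c1): row 2 has {1,3,4,6}; column 1 has {3,4,5} → 2.
Cell (r2,c5): row 2 has {1,2,3,4,6}; column 5 has {1,2,4,6} → 5.
Cell (r4,c1): row 4 has {1,5}; column 1 has {2,3,4,5} → 6.
Cell (r4,c3): row 4 has {1,5,6}; column 3 has {1,2,3,5,6} → 4.
Cell (r4,c4): row 4 has {1,4,5,6}; column 4 has {1,3,4,5} → 2.
Cell (r4,c5): row 4 has {1,2,4,5,6}; column 5 has {1,2,4,5,6} → 3.
Cell (r6,c1): row 6 has {2,3,4,5}; column 1 has {2,3,4,5,6} → 1.
Cell (r6,c4): row 6 has {1,2,3,4,5}; column 4 has {1,2,3,4,5} → 6.

4 3 2 5 6 1 / 2 6 1 4 5 3 / 5 4 6 3 1 2 / 6 1 4 2 3 5 / 3 2 5 1 4 6 / 1 5 3 6 2 4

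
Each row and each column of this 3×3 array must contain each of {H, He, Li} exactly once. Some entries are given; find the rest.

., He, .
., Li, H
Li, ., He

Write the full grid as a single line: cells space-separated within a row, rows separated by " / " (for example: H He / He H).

(r1,c1): row 1 has {He}; column 1 has {Li}, so it must be H.
(r1,c3): row 1 has {H,He}; column 3 has {H,He}, so it must be Li.
(r2,c1): row 2 has {H,Li}; column 1 has {H,Li}, so it must be He.
(r3,c2): row 3 has {He,Li}; column 2 has {He,Li}, so it must be H.

H He Li / He Li H / Li H He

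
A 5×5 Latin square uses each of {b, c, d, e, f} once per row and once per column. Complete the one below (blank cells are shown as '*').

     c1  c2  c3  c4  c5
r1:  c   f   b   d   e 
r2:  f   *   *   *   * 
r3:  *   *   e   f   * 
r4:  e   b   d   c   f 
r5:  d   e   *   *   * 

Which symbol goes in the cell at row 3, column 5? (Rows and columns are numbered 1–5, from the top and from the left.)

Cell (r2,c3): row 2 has {f}; column 3 has {b,d,e} → c.
Cell (r3,c1): row 3 has {e,f}; column 1 has {c,d,e,f} → b.
Cell (r5,c3): row 5 has {d,e}; column 3 has {b,c,d,e} → f.
Cell (r5,c4): row 5 has {d,e,f}; column 4 has {c,d,f} → b.
Cell (r5,c5): row 5 has {b,d,e,f}; column 5 has {e,f} → c.
Cell (r2,c2): row 2 has {c,f}; column 2 has {b,e,f} → d.
Cell (r2,c4): row 2 has {c,d,f}; column 4 has {b,c,d,f} → e.
Cell (r2,c5): row 2 has {c,d,e,f}; column 5 has {c,e,f} → b.
Cell (r3,c2): row 3 has {b,e,f}; column 2 has {b,d,e,f} → c.
Cell (r3,c5): row 3 has {b,c,e,f}; column 5 has {b,c,e,f} → d.

d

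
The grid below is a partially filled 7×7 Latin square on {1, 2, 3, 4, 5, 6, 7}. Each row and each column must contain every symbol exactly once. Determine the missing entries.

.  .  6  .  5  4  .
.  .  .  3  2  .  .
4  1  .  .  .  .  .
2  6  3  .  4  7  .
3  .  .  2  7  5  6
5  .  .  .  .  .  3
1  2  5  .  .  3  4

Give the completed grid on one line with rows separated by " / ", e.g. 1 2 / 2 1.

7 3 6 1 5 4 2 / 6 5 4 3 2 1 7 / 4 1 7 6 3 2 5 / 2 6 3 5 4 7 1 / 3 4 1 2 7 5 6 / 5 7 2 4 1 6 3 / 1 2 5 7 6 3 4

(r1,c1) = 7
(r1,c2) = 3
(r1,c4) = 1
(r1,c7) = 2
(r2,c1) = 6
(r2,c6) = 1
(r4,c4) = 5
(r4,c7) = 1
(r5,c2) = 4
(r5,c3) = 1
(r6,c2) = 7
(r7,c5) = 6
(r2,c2) = 5
(r2,c7) = 7
(r3,c5) = 3
(r3,c7) = 5
(r6,c5) = 1
(r7,c4) = 7
(r2,c3) = 4
(r3,c4) = 6
(r3,c6) = 2
(r6,c3) = 2
(r6,c4) = 4
(r6,c6) = 6
(r3,c3) = 7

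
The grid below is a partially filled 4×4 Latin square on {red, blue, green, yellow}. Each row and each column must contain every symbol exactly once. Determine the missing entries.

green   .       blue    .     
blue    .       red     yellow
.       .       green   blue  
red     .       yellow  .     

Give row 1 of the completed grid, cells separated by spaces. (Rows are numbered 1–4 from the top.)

(r1,c4) = red
(r2,c2) = green
(r3,c1) = yellow
(r3,c2) = red
(r4,c2) = blue
(r4,c4) = green
(r1,c2) = yellow

green yellow blue red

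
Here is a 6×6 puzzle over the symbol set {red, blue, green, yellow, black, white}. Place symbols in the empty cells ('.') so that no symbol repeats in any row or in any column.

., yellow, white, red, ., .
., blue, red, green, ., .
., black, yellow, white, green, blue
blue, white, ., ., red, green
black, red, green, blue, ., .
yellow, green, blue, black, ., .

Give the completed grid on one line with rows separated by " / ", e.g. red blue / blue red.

row 1 has {red,yellow,white}; column 1 has {blue,yellow,black} — only green is left for (r1,c1).
row 1 has {red,green,yellow,white}; column 6 has {blue,green} — only black is left for (r1,c6).
row 2 has {red,blue,green}; column 1 has {blue,green,yellow,black} — only white is left for (r2,c1).
row 2 has {red,blue,green,white}; column 6 has {blue,green,black} — only yellow is left for (r2,c6).
row 3 has {blue,green,yellow,black,white}; column 1 has {blue,green,yellow,black,white} — only red is left for (r3,c1).
row 4 has {red,blue,green,white}; column 3 has {red,blue,green,yellow,white} — only black is left for (r4,c3).
row 4 has {red,blue,green,black,white}; column 4 has {red,blue,green,black,white} — only yellow is left for (r4,c4).
row 5 has {red,blue,green,black}; column 6 has {blue,green,yellow,black} — only white is left for (r5,c6).
row 6 has {blue,green,yellow,black}; column 5 has {red,green} — only white is left for (r6,c5).
row 6 has {blue,green,yellow,black,white}; column 6 has {blue,green,yellow,black,white} — only red is left for (r6,c6).
row 1 has {red,green,yellow,black,white}; column 5 has {red,green,white} — only blue is left for (r1,c5).
row 2 has {red,blue,green,yellow,white}; column 5 has {red,blue,green,white} — only black is left for (r2,c5).
row 5 has {red,blue,green,black,white}; column 5 has {red,blue,green,black,white} — only yellow is left for (r5,c5).

green yellow white red blue black / white blue red green black yellow / red black yellow white green blue / blue white black yellow red green / black red green blue yellow white / yellow green blue black white red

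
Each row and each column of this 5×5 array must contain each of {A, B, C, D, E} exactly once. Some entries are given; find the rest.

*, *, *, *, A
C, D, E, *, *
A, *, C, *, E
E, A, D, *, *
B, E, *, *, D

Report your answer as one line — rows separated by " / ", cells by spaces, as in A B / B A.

D C B E A / C D E A B / A B C D E / E A D B C / B E A C D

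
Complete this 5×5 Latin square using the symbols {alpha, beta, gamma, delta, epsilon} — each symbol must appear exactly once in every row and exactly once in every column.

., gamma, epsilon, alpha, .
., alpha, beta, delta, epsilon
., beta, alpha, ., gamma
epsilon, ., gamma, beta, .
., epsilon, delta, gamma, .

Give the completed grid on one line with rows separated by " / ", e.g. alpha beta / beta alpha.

(r2,c1) = gamma
(r3,c1) = delta
(r3,c4) = epsilon
(r4,c2) = delta
(r4,c5) = alpha
(r5,c5) = beta
(r1,c1) = beta
(r1,c5) = delta
(r5,c1) = alpha

beta gamma epsilon alpha delta / gamma alpha beta delta epsilon / delta beta alpha epsilon gamma / epsilon delta gamma beta alpha / alpha epsilon delta gamma beta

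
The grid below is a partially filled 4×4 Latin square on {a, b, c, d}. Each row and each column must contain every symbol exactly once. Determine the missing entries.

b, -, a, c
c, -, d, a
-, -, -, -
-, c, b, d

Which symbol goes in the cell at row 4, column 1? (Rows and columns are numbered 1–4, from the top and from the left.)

a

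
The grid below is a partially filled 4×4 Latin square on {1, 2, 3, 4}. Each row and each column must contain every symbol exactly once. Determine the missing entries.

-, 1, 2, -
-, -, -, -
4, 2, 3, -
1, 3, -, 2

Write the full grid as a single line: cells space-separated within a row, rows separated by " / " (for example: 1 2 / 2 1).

(r1,c1): row 1 has {1,2}; column 1 has {1,4}, so it must be 3.
(r1,c4): row 1 has {1,2,3}; column 4 has {2}, so it must be 4.
(r2,c1): row 2 is empty so far; column 1 has {1,3,4}, so it must be 2.
(r2,c2): row 2 has {2}; column 2 has {1,2,3}, so it must be 4.
(r2,c3): row 2 has {2,4}; column 3 has {2,3}, so it must be 1.
(r2,c4): row 2 has {1,2,4}; column 4 has {2,4}, so it must be 3.
(r3,c4): row 3 has {2,3,4}; column 4 has {2,3,4}, so it must be 1.
(r4,c3): row 4 has {1,2,3}; column 3 has {1,2,3}, so it must be 4.

3 1 2 4 / 2 4 1 3 / 4 2 3 1 / 1 3 4 2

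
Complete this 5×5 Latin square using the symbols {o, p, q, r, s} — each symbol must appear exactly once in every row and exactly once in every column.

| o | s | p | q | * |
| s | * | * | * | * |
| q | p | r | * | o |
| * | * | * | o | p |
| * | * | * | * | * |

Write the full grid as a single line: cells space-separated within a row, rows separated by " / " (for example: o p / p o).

(r1,c5) = r
(r2,c5) = q
(r3,c4) = s
(r4,c1) = r
(r4,c2) = q
(r4,c3) = s
(r5,c1) = p
(r5,c4) = r
(r5,c5) = s
(r2,c3) = o
(r2,c4) = p
(r5,c2) = o
(r5,c3) = q
(r2,c2) = r

o s p q r / s r o p q / q p r s o / r q s o p / p o q r s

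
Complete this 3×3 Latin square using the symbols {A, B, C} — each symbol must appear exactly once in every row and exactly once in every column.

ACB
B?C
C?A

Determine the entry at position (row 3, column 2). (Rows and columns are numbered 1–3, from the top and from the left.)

Cell (r2,c2): row 2 has {B,C}; column 2 has {C} → A.
Cell (r3,c2): row 3 has {A,C}; column 2 has {A,C} → B.

B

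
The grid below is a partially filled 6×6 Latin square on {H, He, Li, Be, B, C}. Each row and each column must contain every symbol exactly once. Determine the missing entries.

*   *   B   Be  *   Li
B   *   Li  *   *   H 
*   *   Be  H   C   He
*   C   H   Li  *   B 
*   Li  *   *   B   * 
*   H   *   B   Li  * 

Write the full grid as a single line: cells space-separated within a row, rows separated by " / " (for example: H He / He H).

C He B Be H Li / B Be Li C He H / Li B Be H C He / He C H Li Be B / H Li C He B Be / Be H He B Li C

(r1,c2): row 1 has {Li,Be,B}; column 2 has {H,Li,C}, so it must be He.
(r1,c5): row 1 has {He,Li,Be,B}; column 5 has {Li,B,C}, so it must be H.
(r2,c2): row 2 has {H,Li,B}; column 2 has {H,He,Li,C}, so it must be Be.
(r2,c5): row 2 has {H,Li,Be,B}; column 5 has {H,Li,B,C}, so it must be He.
(r3,c1): row 3 has {H,He,Be,C}; column 1 has {B}, so it must be Li.
(r3,c2): row 3 has {H,He,Li,Be,C}; column 2 has {H,He,Li,Be,C}, so it must be B.
(r4,c5): row 4 has {H,Li,B,C}; column 5 has {H,He,Li,B,C}, so it must be Be.
(r1,c1): row 1 has {H,He,Li,Be,B}; column 1 has {Li,B}, so it must be C.
(r2,c4): row 2 has {H,He,Li,Be,B}; column 4 has {H,Li,Be,B}, so it must be C.
(r4,c1): row 4 has {H,Li,Be,B,C}; column 1 has {Li,B,C}, so it must be He.
(r5,c4): row 5 has {Li,B}; column 4 has {H,Li,Be,B,C}, so it must be He.
(r6,c1): row 6 has {H,Li,B}; column 1 has {He,Li,B,C}, so it must be Be.
(r6,c6): row 6 has {H,Li,Be,B}; column 6 has {H,He,Li,B}, so it must be C.
(r5,c1): row 5 has {He,Li,B}; column 1 has {He,Li,Be,B,C}, so it must be H.
(r5,c3): row 5 has {H,He,Li,B}; column 3 has {H,Li,Be,B}, so it must be C.
(r5,c6): row 5 has {H,He,Li,B,C}; column 6 has {H,He,Li,B,C}, so it must be Be.
(r6,c3): row 6 has {H,Li,Be,B,C}; column 3 has {H,Li,Be,B,C}, so it must be He.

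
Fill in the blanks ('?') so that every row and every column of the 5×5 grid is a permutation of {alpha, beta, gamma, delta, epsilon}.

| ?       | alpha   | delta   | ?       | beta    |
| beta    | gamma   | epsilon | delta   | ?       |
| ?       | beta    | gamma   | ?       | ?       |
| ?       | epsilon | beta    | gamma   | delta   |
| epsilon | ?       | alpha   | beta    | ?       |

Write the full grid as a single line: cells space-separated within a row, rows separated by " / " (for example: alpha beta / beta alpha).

gamma alpha delta epsilon beta / beta gamma epsilon delta alpha / delta beta gamma alpha epsilon / alpha epsilon beta gamma delta / epsilon delta alpha beta gamma

row 1 has {alpha,beta,delta}; column 1 has {beta,epsilon} — only gamma is left for (r1,c1).
row 1 has {alpha,beta,gamma,delta}; column 4 has {beta,gamma,delta} — only epsilon is left for (r1,c4).
row 2 has {beta,gamma,delta,epsilon}; column 5 has {beta,delta} — only alpha is left for (r2,c5).
row 3 has {beta,gamma}; column 4 has {beta,gamma,delta,epsilon} — only alpha is left for (r3,c4).
row 3 has {alpha,beta,gamma}; column 5 has {alpha,beta,delta} — only epsilon is left for (r3,c5).
row 4 has {beta,gamma,delta,epsilon}; column 1 has {beta,gamma,epsilon} — only alpha is left for (r4,c1).
row 5 has {alpha,beta,epsilon}; column 2 has {alpha,beta,gamma,epsilon} — only delta is left for (r5,c2).
row 5 has {alpha,beta,delta,epsilon}; column 5 has {alpha,beta,delta,epsilon} — only gamma is left for (r5,c5).
row 3 has {alpha,beta,gamma,epsilon}; column 1 has {alpha,beta,gamma,epsilon} — only delta is left for (r3,c1).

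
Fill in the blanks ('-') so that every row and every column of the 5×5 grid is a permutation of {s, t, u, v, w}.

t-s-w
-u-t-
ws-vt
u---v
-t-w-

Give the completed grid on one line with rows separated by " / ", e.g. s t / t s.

t v s u w / v u w t s / w s u v t / u w t s v / s t v w u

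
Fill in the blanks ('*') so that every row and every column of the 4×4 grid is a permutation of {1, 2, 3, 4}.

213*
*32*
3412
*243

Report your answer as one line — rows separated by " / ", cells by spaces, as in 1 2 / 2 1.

2 1 3 4 / 4 3 2 1 / 3 4 1 2 / 1 2 4 3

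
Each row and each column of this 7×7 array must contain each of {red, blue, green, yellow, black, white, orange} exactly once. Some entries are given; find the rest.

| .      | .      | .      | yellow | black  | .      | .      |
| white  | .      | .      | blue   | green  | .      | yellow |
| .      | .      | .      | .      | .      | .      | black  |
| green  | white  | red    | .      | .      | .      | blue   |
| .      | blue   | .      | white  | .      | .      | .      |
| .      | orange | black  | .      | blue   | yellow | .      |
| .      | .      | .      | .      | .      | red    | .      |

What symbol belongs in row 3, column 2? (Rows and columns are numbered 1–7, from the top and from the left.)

yellow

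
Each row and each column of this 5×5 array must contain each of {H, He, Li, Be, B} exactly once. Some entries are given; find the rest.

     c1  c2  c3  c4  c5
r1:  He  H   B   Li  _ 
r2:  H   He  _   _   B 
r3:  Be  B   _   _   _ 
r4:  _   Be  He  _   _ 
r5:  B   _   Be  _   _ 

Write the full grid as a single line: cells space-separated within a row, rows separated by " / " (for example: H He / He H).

He H B Li Be / H He Li Be B / Be B H He Li / Li Be He B H / B Li Be H He

(r1,c5) = Be
(r2,c3) = Li
(r2,c4) = Be
(r3,c3) = H
(r3,c4) = He
(r3,c5) = Li
(r4,c1) = Li
(r4,c5) = H
(r5,c2) = Li
(r5,c4) = H
(r5,c5) = He
(r4,c4) = B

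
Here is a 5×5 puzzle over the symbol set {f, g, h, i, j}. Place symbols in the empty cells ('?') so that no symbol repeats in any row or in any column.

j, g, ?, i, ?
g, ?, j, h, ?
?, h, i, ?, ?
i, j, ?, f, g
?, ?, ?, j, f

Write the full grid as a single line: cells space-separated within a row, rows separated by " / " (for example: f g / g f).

j g f i h / g f j h i / f h i g j / i j h f g / h i g j f

row 1 has {g,i,j}; column 5 has {f,g} — only h is left for (r1,c5).
row 2 has {g,h,j}; column 5 has {f,g,h} — only i is left for (r2,c5).
row 3 has {h,i}; column 1 has {g,i,j} — only f is left for (r3,c1).
row 3 has {f,h,i}; column 4 has {f,h,i,j} — only g is left for (r3,c4).
row 3 has {f,g,h,i}; column 5 has {f,g,h,i} — only j is left for (r3,c5).
row 4 has {f,g,i,j}; column 3 has {i,j} — only h is left for (r4,c3).
row 5 has {f,j}; column 1 has {f,g,i,j} — only h is left for (r5,c1).
row 5 has {f,h,j}; column 2 has {g,h,j} — only i is left for (r5,c2).
row 5 has {f,h,i,j}; column 3 has {h,i,j} — only g is left for (r5,c3).
row 1 has {g,h,i,j}; column 3 has {g,h,i,j} — only f is left for (r1,c3).
row 2 has {g,h,i,j}; column 2 has {g,h,i,j} — only f is left for (r2,c2).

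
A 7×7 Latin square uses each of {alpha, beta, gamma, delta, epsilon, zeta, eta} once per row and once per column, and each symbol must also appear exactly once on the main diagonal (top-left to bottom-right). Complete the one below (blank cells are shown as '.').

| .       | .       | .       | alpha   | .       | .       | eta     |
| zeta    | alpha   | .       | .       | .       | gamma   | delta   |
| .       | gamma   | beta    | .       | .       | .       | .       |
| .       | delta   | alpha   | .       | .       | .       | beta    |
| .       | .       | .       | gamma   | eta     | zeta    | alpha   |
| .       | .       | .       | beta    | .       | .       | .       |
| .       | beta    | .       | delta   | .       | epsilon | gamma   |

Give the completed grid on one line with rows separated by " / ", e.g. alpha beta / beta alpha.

epsilon zeta gamma alpha delta beta eta / zeta alpha eta epsilon beta gamma delta / delta gamma beta eta zeta alpha epsilon / gamma delta alpha zeta epsilon eta beta / beta epsilon delta gamma eta zeta alpha / alpha eta epsilon beta gamma delta zeta / eta beta zeta delta alpha epsilon gamma

(r4,c6) = eta
(r5,c2) = epsilon
(r5,c3) = delta
(r6,c6) = delta
(r1,c1) = epsilon
(r1,c2) = zeta
(r1,c3) = gamma
(r1,c6) = beta
(r3,c6) = alpha
(r4,c1) = gamma
(r4,c4) = zeta
(r4,c5) = epsilon
(r5,c1) = beta
(r6,c2) = eta
(r1,c5) = delta
(r2,c5) = beta
(r3,c5) = zeta
(r3,c7) = epsilon
(r6,c1) = alpha
(r6,c5) = gamma
(r6,c7) = zeta
(r7,c1) = eta
(r7,c3) = zeta
(r7,c5) = alpha
(r3,c1) = delta
(r3,c4) = eta
(r6,c3) = epsilon
(r2,c3) = eta
(r2,c4) = epsilon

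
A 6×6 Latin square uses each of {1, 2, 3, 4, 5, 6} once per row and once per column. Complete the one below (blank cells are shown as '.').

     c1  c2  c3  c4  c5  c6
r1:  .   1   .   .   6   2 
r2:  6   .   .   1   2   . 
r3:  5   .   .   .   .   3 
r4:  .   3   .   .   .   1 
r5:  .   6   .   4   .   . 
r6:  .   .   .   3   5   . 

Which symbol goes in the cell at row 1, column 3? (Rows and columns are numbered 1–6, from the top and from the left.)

(r1,c4) = 5
(r4,c5) = 4
(r5,c6) = 5
(r2,c6) = 4
(r3,c5) = 1
(r4,c1) = 2
(r4,c4) = 6
(r5,c5) = 3
(r6,c6) = 6
(r2,c2) = 5
(r2,c3) = 3
(r3,c4) = 2
(r4,c3) = 5
(r5,c1) = 1
(r5,c3) = 2
(r6,c1) = 4
(r6,c2) = 2
(r6,c3) = 1
(r1,c1) = 3
(r1,c3) = 4

4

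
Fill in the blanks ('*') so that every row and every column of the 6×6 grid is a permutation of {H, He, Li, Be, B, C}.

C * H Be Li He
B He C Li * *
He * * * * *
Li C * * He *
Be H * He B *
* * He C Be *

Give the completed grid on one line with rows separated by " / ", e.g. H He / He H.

Cell (r1,c2): row 1 has {H,He,Li,Be,C}; column 2 has {H,He,C} → B.
Cell (r2,c5): row 2 has {He,Li,B,C}; column 5 has {He,Li,Be,B} → H.
Cell (r2,c6): row 2 has {H,He,Li,B,C}; column 6 has {He} → Be.
Cell (r3,c5): row 3 has {He}; column 5 has {H,He,Li,Be,B} → C.
Cell (r5,c3): row 5 has {H,He,Be,B}; column 3 has {H,He,C} → Li.
Cell (r5,c6): row 5 has {H,He,Li,Be,B}; column 6 has {He,Be} → C.
Cell (r6,c1): row 6 has {He,Be,C}; column 1 has {He,Li,Be,B,C} → H.
Cell (r6,c2): row 6 has {H,He,Be,C}; column 2 has {H,He,B,C} → Li.
Cell (r6,c6): row 6 has {H,He,Li,Be,C}; column 6 has {He,Be,C} → B.
Cell (r3,c2): row 3 has {He,C}; column 2 has {H,He,Li,B,C} → Be.
Cell (r3,c3): row 3 has {He,Be,C}; column 3 has {H,He,Li,C} → B.
Cell (r3,c4): row 3 has {He,Be,B,C}; column 4 has {He,Li,Be,C} → H.
Cell (r3,c6): row 3 has {H,He,Be,B,C}; column 6 has {He,Be,B,C} → Li.
Cell (r4,c3): row 4 has {He,Li,C}; column 3 has {H,He,Li,B,C} → Be.
Cell (r4,c4): row 4 has {He,Li,Be,C}; column 4 has {H,He,Li,Be,C} → B.
Cell (r4,c6): row 4 has {He,Li,Be,B,C}; column 6 has {He,Li,Be,B,C} → H.

C B H Be Li He / B He C Li H Be / He Be B H C Li / Li C Be B He H / Be H Li He B C / H Li He C Be B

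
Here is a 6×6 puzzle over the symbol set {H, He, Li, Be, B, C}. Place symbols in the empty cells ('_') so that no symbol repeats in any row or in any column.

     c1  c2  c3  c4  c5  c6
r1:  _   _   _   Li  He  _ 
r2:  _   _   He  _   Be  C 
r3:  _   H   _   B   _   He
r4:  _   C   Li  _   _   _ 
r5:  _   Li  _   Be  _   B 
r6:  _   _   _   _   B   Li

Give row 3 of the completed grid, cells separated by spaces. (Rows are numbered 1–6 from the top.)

Be H C B Li He

(r2,c2) = B
(r2,c4) = H
(r4,c4) = He
(r4,c5) = H
(r4,c6) = Be
(r5,c5) = C
(r6,c4) = C
(r1,c2) = Be
(r1,c6) = H
(r2,c1) = Li
(r3,c5) = Li
(r4,c1) = B
(r5,c3) = H
(r6,c2) = He
(r6,c3) = Be
(r1,c1) = C
(r1,c3) = B
(r3,c1) = Be
(r3,c3) = C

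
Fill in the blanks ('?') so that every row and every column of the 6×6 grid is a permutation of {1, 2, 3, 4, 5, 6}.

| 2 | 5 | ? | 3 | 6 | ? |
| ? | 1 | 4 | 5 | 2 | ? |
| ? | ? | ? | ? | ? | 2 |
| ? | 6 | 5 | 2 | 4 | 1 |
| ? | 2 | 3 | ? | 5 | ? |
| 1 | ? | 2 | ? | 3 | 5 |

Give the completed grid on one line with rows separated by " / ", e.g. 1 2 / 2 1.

2 5 1 3 6 4 / 6 1 4 5 2 3 / 5 3 6 4 1 2 / 3 6 5 2 4 1 / 4 2 3 1 5 6 / 1 4 2 6 3 5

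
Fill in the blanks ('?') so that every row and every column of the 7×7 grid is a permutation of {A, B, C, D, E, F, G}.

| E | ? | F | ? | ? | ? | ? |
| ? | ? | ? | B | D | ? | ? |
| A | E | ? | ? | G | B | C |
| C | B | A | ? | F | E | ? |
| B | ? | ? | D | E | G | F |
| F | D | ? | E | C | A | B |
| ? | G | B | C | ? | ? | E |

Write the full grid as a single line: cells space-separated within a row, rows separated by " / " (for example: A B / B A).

E C F A B D G / G F E B D C A / A E D F G B C / C B A G F E D / B A C D E G F / F D G E C A B / D G B C A F E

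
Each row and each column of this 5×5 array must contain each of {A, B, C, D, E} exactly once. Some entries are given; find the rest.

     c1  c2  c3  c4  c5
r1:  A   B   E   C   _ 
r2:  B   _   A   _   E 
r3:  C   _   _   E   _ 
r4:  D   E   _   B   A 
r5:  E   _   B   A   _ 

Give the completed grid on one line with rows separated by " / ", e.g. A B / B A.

row 1 has {A,B,C,E}; column 5 has {A,E} — only D is left for (r1,c5).
row 2 has {A,B,E}; column 4 has {A,B,C,E} — only D is left for (r2,c4).
row 3 has {C,E}; column 3 has {A,B,E} — only D is left for (r3,c3).
row 3 has {C,D,E}; column 5 has {A,D,E} — only B is left for (r3,c5).
row 4 has {A,B,D,E}; column 3 has {A,B,D,E} — only C is left for (r4,c3).
row 5 has {A,B,E}; column 5 has {A,B,D,E} — only C is left for (r5,c5).
row 2 has {A,B,D,E}; column 2 has {B,E} — only C is left for (r2,c2).
row 3 has {B,C,D,E}; column 2 has {B,C,E} — only A is left for (r3,c2).
row 5 has {A,B,C,E}; column 2 has {A,B,C,E} — only D is left for (r5,c2).

A B E C D / B C A D E / C A D E B / D E C B A / E D B A C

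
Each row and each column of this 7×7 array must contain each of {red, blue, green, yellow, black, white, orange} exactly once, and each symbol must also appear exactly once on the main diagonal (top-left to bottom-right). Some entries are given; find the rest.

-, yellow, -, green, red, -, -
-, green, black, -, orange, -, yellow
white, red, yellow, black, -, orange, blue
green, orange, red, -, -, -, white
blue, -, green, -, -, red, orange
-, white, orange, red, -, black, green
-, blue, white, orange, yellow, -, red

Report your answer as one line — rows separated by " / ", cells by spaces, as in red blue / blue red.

orange yellow blue green red white black / red green black white orange blue yellow / white red yellow black green orange blue / green orange red blue black yellow white / blue black green yellow white red orange / yellow white orange red blue black green / black blue white orange yellow green red

Cell (r1,c1): row 1 has {red,green,yellow}; column 1 has {blue,green,white}; the diagonal has {red,green,yellow,black} → orange.
Cell (r1,c3): row 1 has {red,green,yellow,orange}; column 3 has {red,green,yellow,black,white,orange} → blue.
Cell (r1,c6): row 1 has {red,blue,green,yellow,orange}; column 6 has {red,black,orange} → white.
Cell (r1,c7): row 1 has {red,blue,green,yellow,white,orange}; column 7 has {red,blue,green,yellow,white,orange} → black.
Cell (r2,c1): row 2 has {green,yellow,black,orange}; column 1 has {blue,green,white,orange} → red.
Cell (r2,c6): row 2 has {red,green,yellow,black,orange}; column 6 has {red,black,white,orange} → blue.
Cell (r3,c5): row 3 has {red,blue,yellow,black,white,orange}; column 5 has {red,yellow,orange} → green.
Cell (r4,c4): row 4 has {red,green,white,orange}; column 4 has {red,green,black,orange}; the diagonal has {red,green,yellow,black,orange} → blue.
Cell (r4,c5): row 4 has {red,blue,green,white,orange}; column 5 has {red,green,yellow,orange} → black.
Cell (r4,c6): row 4 has {red,blue,green,black,white,orange}; column 6 has {red,blue,black,white,orange} → yellow.
Cell (r5,c2): row 5 has {red,blue,green,orange}; column 2 has {red,blue,green,yellow,white,orange} → black.
Cell (r5,c5): row 5 has {red,blue,green,black,orange}; column 5 has {red,green,yellow,black,orange}; the diagonal has {red,blue,green,yellow,black,orange} → white.
Cell (r6,c1): row 6 has {red,green,black,white,orange}; column 1 has {red,blue,green,white,orange} → yellow.
Cell (r6,c5): row 6 has {red,green,yellow,black,white,orange}; column 5 has {red,green,yellow,black,white,orange} → blue.
Cell (r7,c1): row 7 has {red,blue,yellow,white,orange}; column 1 has {red,blue,green,yellow,white,orange} → black.
Cell (r7,c6): row 7 has {red,blue,yellow,black,white,orange}; column 6 has {red,blue,yellow,black,white,orange} → green.
Cell (r2,c4): row 2 has {red,blue,green,yellow,black,orange}; column 4 has {red,blue,green,black,orange} → white.
Cell (r5,c4): row 5 has {red,blue,green,black,white,orange}; column 4 has {red,blue,green,black,white,orange} → yellow.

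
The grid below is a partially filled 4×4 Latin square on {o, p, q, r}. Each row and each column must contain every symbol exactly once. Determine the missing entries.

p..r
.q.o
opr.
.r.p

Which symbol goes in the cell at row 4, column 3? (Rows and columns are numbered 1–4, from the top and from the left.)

(r1,c2): row 1 has {p,r}; column 2 has {p,q,r}, so it must be o.
(r1,c3): row 1 has {o,p,r}; column 3 has {r}, so it must be q.
(r2,c1): row 2 has {o,q}; column 1 has {o,p}, so it must be r.
(r2,c3): row 2 has {o,q,r}; column 3 has {q,r}, so it must be p.
(r3,c4): row 3 has {o,p,r}; column 4 has {o,p,r}, so it must be q.
(r4,c1): row 4 has {p,r}; column 1 has {o,p,r}, so it must be q.
(r4,c3): row 4 has {p,q,r}; column 3 has {p,q,r}, so it must be o.

o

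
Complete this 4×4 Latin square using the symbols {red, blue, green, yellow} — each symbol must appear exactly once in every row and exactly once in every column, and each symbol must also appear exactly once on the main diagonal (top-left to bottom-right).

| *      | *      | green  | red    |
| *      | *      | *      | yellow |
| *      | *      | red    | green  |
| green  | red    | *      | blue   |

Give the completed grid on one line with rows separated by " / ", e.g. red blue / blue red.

yellow blue green red / red green blue yellow / blue yellow red green / green red yellow blue

Cell (r1,c1): row 1 has {red,green}; column 1 has {green}; the diagonal has {red,blue} → yellow.
Cell (r1,c2): row 1 has {red,green,yellow}; column 2 has {red} → blue.
Cell (r2,c2): row 2 has {yellow}; column 2 has {red,blue}; the diagonal has {red,blue,yellow} → green.
Cell (r2,c3): row 2 has {green,yellow}; column 3 has {red,green} → blue.
Cell (r3,c1): row 3 has {red,green}; column 1 has {green,yellow} → blue.
Cell (r3,c2): row 3 has {red,blue,green}; column 2 has {red,blue,green} → yellow.
Cell (r4,c3): row 4 has {red,blue,green}; column 3 has {red,blue,green} → yellow.
Cell (r2,c1): row 2 has {blue,green,yellow}; column 1 has {blue,green,yellow} → red.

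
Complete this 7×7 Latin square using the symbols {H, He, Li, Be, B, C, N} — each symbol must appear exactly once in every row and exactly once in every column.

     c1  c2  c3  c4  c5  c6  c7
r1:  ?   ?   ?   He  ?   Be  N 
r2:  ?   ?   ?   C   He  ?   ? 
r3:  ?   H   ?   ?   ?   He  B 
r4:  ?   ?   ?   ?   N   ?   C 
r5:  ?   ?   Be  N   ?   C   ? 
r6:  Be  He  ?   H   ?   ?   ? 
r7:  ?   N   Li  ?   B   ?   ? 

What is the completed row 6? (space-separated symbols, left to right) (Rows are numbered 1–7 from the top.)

Be He N H C B Li

At row 6, column 7: row 6 has {H,He,Be}; column 7 has {B,C,N}; that leaves Li.
At row 7, column 4: row 7 has {Li,B,N}; column 4 has {H,He,C,N}; that leaves Be.
At row 7, column 6: row 7 has {Li,Be,B,N}; column 6 has {He,Be,C}; that leaves H.
At row 7, column 7: row 7 has {H,Li,Be,B,N}; column 7 has {Li,B,C,N}; that leaves He.
At row 3, column 4: row 3 has {H,He,B}; column 4 has {H,He,Be,C,N}; that leaves Li.
At row 4, column 4: row 4 has {C,N}; column 4 has {H,He,Li,Be,C,N}; that leaves B.
At row 4, column 6: row 4 has {B,C,N}; column 6 has {H,He,Be,C}; that leaves Li.
At row 5, column 7: row 5 has {Be,C,N}; column 7 has {He,Li,B,C,N}; that leaves H.
At row 6, column 5: row 6 has {H,He,Li,Be}; column 5 has {He,B,N}; that leaves C.
At row 7, column 1: row 7 has {H,He,Li,Be,B,N}; column 1 has {Be}; that leaves C.
At row 2, column 7: row 2 has {He,C}; column 7 has {H,He,Li,B,C,N}; that leaves Be.
At row 3, column 1: row 3 has {H,He,Li,B}; column 1 has {Be,C}; that leaves N.
At row 3, column 3: row 3 has {H,He,Li,B,N}; column 3 has {Li,Be}; that leaves C.
At row 3, column 5: row 3 has {H,He,Li,B,C,N}; column 5 has {He,B,C,N}; that leaves Be.
At row 4, column 2: row 4 has {Li,B,C,N}; column 2 has {H,He,N}; that leaves Be.
At row 5, column 5: row 5 has {H,Be,C,N}; column 5 has {He,Be,B,C,N}; that leaves Li.
At row 1, column 5: row 1 has {He,Be,N}; column 5 has {He,Li,Be,B,C,N}; that leaves H.
At row 5, column 2: row 5 has {H,Li,Be,C,N}; column 2 has {H,He,Be,N}; that leaves B.
At row 1, column 3: row 1 has {H,He,Be,N}; column 3 has {Li,Be,C}; that leaves B.
At row 2, column 2: row 2 has {He,Be,C}; column 2 has {H,He,Be,B,N}; that leaves Li.
At row 5, column 1: row 5 has {H,Li,Be,B,C,N}; column 1 has {Be,C,N}; that leaves He.
At row 6, column 3: row 6 has {H,He,Li,Be,C}; column 3 has {Li,Be,B,C}; that leaves N.
At row 6, column 6: row 6 has {H,He,Li,Be,C,N}; column 6 has {H,He,Li,Be,C}; that leaves B.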